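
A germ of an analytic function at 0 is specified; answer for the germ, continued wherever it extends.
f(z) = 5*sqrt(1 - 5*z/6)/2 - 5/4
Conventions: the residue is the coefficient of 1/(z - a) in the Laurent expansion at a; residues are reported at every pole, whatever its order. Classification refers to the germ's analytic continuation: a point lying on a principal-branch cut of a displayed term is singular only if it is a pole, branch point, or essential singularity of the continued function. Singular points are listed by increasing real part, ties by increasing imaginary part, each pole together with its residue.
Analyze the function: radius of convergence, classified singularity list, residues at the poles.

Branch term (5/2)*sqrt(1 - z/(6/5)): its argument vanishes at z = 6/5, a square-root branch point, modulus 6/5.
The radius of convergence is the smallest modulus among the singular points: 6/5.

Radius of convergence at 0: 6/5.
At 6/5: an algebraic (square-root) branch point.


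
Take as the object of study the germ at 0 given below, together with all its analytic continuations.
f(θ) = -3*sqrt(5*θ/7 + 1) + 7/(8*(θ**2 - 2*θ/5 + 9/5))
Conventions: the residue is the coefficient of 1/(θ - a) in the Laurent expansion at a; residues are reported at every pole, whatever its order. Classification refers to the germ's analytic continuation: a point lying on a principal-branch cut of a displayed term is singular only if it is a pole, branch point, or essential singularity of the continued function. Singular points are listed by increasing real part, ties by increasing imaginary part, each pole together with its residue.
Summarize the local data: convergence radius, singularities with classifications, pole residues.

Radius of convergence at 0: (3/5)*sqrt(5).
At -7/5: an algebraic (square-root) branch point.
At (1/5) - ((2/5)*sqrt(11))*i: a pole of order 1; residue ((35/352)*sqrt(11))*i.
At (1/5) + ((2/5)*sqrt(11))*i: a pole of order 1; residue -((35/352)*sqrt(11))*i.

Denominator factor (θ**2 - 2*θ/5 + 9/5): discriminant -176/25, complex-conjugate roots (1/5) + ((2/5)*sqrt(11))*i and (1/5) - ((2/5)*sqrt(11))*i; poles of order 1, moduli (3/5)*sqrt(5) and (3/5)*sqrt(5).
Branch term (-3)*sqrt(1 - θ/(-7/5)): its argument vanishes at θ = -7/5, a square-root branch point, modulus 7/5.
The radius of convergence is the smallest modulus among the singular points: (3/5)*sqrt(5).
The branch term is analytic at (1/5) - ((2/5)*sqrt(11))*i and contributes nothing to the residue; only the rational part matters.
The factor θ**2 - 2*θ/5 + 9/5 splits as (θ - a)(θ - a') with a = (1/5) - ((2/5)*sqrt(11))*i, a' = (1/5) + ((2/5)*sqrt(11))*i. At the order-1 pole a set g(θ) = (θ - a)*(rational part) = [7/8] / (θ - a').
Simple pole: residue = g(a) at a = (1/5) - ((2/5)*sqrt(11))*i, which is ((35/352)*sqrt(11))*i.
The branch term is analytic at (1/5) + ((2/5)*sqrt(11))*i and contributes nothing to the residue; only the rational part matters.
The factor θ**2 - 2*θ/5 + 9/5 splits as (θ - a)(θ - a') with a = (1/5) + ((2/5)*sqrt(11))*i, a' = (1/5) - ((2/5)*sqrt(11))*i. At the order-1 pole a set g(θ) = (θ - a)*(rational part) = [7/8] / (θ - a').
Simple pole: residue = g(a) at a = (1/5) + ((2/5)*sqrt(11))*i, which is -((35/352)*sqrt(11))*i.
List the singular points by increasing real part (a conjugate pair: the negative imaginary part first).


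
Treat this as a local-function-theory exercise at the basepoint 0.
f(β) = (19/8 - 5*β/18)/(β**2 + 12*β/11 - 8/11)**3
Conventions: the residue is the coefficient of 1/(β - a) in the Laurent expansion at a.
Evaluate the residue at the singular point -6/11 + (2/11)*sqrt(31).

The factor β**2 + 12*β/11 - 8/11 splits as (β - a)(β - a') with a = -6/11 + (2/11)*sqrt(31), a' = -6/11 - (2/11)*sqrt(31). At the order-3 pole a set g(β) = (β - a)^3*f(β) = [19/8 - 5*β/18] / (β - a')^3.
Order-3 pole: residue = g''(a)/2; g''(-6/11 + (2/11)*sqrt(31)) = (9765547/61011968)*sqrt(31), so the residue is (9765547/122023936)*sqrt(31).

The residue is (9765547/122023936)*sqrt(31).


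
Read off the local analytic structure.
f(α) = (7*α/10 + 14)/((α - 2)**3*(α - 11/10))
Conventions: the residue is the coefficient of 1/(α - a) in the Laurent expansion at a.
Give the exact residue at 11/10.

At the order-1 pole 11/10 set g(α) = (α - (11/10))*f(α) = (7*α/10 + 14)/(α - 2)**3.
Simple pole: residue = g(a) at a = 11/10, which is -14770/729.

The residue is -14770/729.


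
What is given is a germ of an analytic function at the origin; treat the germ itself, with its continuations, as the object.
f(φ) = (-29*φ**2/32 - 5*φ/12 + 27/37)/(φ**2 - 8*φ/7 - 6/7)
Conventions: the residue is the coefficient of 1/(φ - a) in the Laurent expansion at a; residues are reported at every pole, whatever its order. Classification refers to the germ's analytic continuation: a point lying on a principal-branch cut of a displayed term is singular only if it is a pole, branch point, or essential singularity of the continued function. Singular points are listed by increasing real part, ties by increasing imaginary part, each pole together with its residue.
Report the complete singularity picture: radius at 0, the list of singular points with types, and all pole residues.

Radius of convergence at 0: -4/7 + (1/7)*sqrt(58).
At 4/7 - (1/7)*sqrt(58): a pole of order 1; residue -61/84 + (76319/1442112)*sqrt(58).
At 4/7 + (1/7)*sqrt(58): a pole of order 1; residue -61/84 - (76319/1442112)*sqrt(58).

Denominator factor (φ**2 - 8*φ/7 - 6/7): discriminant 232/49, real irrational roots 4/7 + (1/7)*sqrt(58) and 4/7 - (1/7)*sqrt(58); poles of order 1, moduli 4/7 + (1/7)*sqrt(58) and -4/7 + (1/7)*sqrt(58).
The radius of convergence is the smallest modulus among the singular points: -4/7 + (1/7)*sqrt(58).
The factor φ**2 - 8*φ/7 - 6/7 splits as (φ - a)(φ - a') with a = 4/7 - (1/7)*sqrt(58), a' = 4/7 + (1/7)*sqrt(58). At the order-1 pole a set g(φ) = (φ - a)*f(φ) = [-29*φ**2/32 - 5*φ/12 + 27/37] / (φ - a').
Simple pole: residue = g(a) at a = 4/7 - (1/7)*sqrt(58), which is -61/84 + (76319/1442112)*sqrt(58).
The factor φ**2 - 8*φ/7 - 6/7 splits as (φ - a)(φ - a') with a = 4/7 + (1/7)*sqrt(58), a' = 4/7 - (1/7)*sqrt(58). At the order-1 pole a set g(φ) = (φ - a)*f(φ) = [-29*φ**2/32 - 5*φ/12 + 27/37] / (φ - a').
Simple pole: residue = g(a) at a = 4/7 + (1/7)*sqrt(58), which is -61/84 - (76319/1442112)*sqrt(58).
List the singular points by increasing real part (a conjugate pair: the negative imaginary part first).


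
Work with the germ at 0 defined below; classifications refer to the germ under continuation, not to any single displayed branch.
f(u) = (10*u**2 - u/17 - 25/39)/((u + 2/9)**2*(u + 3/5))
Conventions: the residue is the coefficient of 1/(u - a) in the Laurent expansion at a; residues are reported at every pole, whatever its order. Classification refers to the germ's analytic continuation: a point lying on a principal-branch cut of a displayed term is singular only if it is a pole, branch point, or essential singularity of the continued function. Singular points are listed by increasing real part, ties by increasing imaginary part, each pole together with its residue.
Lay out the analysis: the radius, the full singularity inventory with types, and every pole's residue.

Denominator factor (u + 3/5): pole of order 1 at -3/5, modulus 3/5.
Denominator factor (u + 2/9)^2: pole of order 2 at -2/9, modulus 2/9.
The radius of convergence is the smallest modulus among the singular points: 2/9.
At the order-1 pole -3/5 set g(u) = (u - (-3/5))*f(u) = (10*u**2 - u/17 - 25/39)/(u + 2/9)**2.
Simple pole: residue = g(a) at a = -3/5, which is 1340010/63869.
At the order-2 pole -2/9 set g(u) = (u - (-2/9))^2*f(u) = (10*u**2 - u/17 - 25/39)/(u + 3/5).
Order-2 pole: residue = g'(a); g'(-2/9) = -701320/63869, so the residue is -701320/63869.
List the singular points by increasing real part (a conjugate pair: the negative imaginary part first).

Radius of convergence at 0: 2/9.
At -3/5: a pole of order 1; residue 1340010/63869.
At -2/9: a pole of order 2; residue -701320/63869.


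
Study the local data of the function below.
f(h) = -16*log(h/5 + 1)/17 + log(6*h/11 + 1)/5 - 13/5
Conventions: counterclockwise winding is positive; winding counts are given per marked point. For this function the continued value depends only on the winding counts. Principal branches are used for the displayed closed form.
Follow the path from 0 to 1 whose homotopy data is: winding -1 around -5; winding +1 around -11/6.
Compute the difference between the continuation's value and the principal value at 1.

Continued minus principal equals (194/85)*pi*i.

The rational part is single-valued and drops out of the difference; each branch term changes only by its own monodromy.
(1/5)*log(1 - h/(-11/6)): each positive loop around -11/6 adds 2*pi*i to the log, so winding +1 contributes (1/5)*(1)*2*pi*i = (2/5)*pi*i.
(-16/17)*log(1 - h/(-5)): each positive loop around -5 adds 2*pi*i to the log, so winding -1 contributes (-16/17)*(-1)*2*pi*i = (32/17)*pi*i.
Summing the contributions at h = 1 gives (194/85)*pi*i.


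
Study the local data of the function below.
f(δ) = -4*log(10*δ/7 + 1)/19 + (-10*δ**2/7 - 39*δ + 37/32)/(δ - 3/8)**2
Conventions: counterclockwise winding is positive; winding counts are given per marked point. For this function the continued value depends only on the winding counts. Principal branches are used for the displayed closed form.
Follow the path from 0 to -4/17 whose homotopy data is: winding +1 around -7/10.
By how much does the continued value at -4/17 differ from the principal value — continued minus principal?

Continued minus principal equals -(8/19)*pi*i.

The rational part is single-valued and drops out of the difference; each branch term changes only by its own monodromy.
(-4/19)*log(1 - δ/(-7/10)): each positive loop around -7/10 adds 2*pi*i to the log, so winding +1 contributes (-4/19)*(1)*2*pi*i = -(8/19)*pi*i.
Summing the contributions at δ = -4/17 gives -(8/19)*pi*i.


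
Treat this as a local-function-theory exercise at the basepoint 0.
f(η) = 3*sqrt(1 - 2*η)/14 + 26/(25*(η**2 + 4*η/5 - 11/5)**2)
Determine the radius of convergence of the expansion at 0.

The radius of convergence is 1/2.

Denominator factor (η**2 + 4*η/5 - 11/5)^2: discriminant 236/25, real irrational roots -2/5 + (1/5)*sqrt(59) and -2/5 - (1/5)*sqrt(59); poles of order 2, moduli -2/5 + (1/5)*sqrt(59) and 2/5 + (1/5)*sqrt(59).
Branch term (3/14)*sqrt(1 - η/(1/2)): its argument vanishes at η = 1/2, a square-root branch point, modulus 1/2.
The radius of convergence is the smallest modulus among the singular points: 1/2.


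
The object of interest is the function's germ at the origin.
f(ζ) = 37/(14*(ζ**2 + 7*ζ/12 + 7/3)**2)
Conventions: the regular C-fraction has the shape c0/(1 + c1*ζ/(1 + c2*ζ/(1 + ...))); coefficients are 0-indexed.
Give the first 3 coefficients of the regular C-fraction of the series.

The regular C-fraction coefficients are [333/686, 1/2, -103/56].

Taylor coefficients (expand at 0): a_0 = 333/686, a_1 = -333/1372, a_2 = -24975/76832.
c0 = a_0 = 333/686. Peel one level at a time: if S = 1 + c*ζ/S' with S'(0) = 1, then c is the ζ-coefficient of S and S' = c*ζ/(S - 1).
S_1 = c0/f = 1 + (1/2)*ζ + (103/112)*ζ^2 + ...; c1 = 1/2.
S_2 = c1*ζ/(S_1 - 1) = 1 + (-103/56)*ζ + ...; c2 = -103/56.


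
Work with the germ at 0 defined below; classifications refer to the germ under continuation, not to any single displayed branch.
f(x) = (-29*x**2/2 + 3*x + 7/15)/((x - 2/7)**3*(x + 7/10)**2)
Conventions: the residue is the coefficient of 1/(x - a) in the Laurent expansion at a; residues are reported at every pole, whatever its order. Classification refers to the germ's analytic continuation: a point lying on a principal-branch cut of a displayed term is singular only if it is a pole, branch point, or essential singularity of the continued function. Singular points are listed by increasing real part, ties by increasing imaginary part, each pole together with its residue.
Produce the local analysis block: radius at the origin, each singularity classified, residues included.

Denominator factor (x - 2/7)^3: pole of order 3 at 2/7, modulus 2/7.
Denominator factor (x + 7/10)^2: pole of order 2 at -7/10, modulus 7/10.
The radius of convergence is the smallest modulus among the singular points: 2/7.
At the order-2 pole -7/10 set g(x) = (x - (-7/10))^2*f(x) = (-29*x**2/2 + 3*x + 7/15)/(x - 2/7)**3.
Order-2 pole: residue = g'(a); g'(-7/10) = 77981050/22667121, so the residue is 77981050/22667121.
At the order-3 pole 2/7 set g(x) = (x - (2/7))^3*f(x) = (-29*x**2/2 + 3*x + 7/15)/(x + 7/10)**2.
Order-3 pole: residue = g''(a)/2; g''(2/7) = -155962100/22667121, so the residue is -77981050/22667121.
List the singular points by increasing real part (a conjugate pair: the negative imaginary part first).

Radius of convergence at 0: 2/7.
At -7/10: a pole of order 2; residue 77981050/22667121.
At 2/7: a pole of order 3; residue -77981050/22667121.


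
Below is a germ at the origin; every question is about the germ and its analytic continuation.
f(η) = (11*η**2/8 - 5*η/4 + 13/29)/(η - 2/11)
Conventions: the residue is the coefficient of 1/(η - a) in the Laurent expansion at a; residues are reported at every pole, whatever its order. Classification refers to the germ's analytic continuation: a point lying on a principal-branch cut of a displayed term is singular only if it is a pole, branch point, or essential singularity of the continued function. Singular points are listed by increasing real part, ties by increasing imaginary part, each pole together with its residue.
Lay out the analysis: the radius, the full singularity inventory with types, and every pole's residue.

Radius of convergence at 0: 2/11.
At 2/11: a pole of order 1; residue 85/319.

Denominator factor (η - 2/11): pole of order 1 at 2/11, modulus 2/11.
The radius of convergence is the smallest modulus among the singular points: 2/11.
At the order-1 pole 2/11 set g(η) = (η - (2/11))*f(η) = 11*η**2/8 - 5*η/4 + 13/29.
Simple pole: residue = g(a) at a = 2/11, which is 85/319.


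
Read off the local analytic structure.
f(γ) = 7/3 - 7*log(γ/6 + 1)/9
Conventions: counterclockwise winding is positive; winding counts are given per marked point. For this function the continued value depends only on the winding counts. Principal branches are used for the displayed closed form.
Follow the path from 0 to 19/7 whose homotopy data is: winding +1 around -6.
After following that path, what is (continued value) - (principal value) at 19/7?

Continued minus principal equals -(14/9)*pi*i.

The rational part is single-valued and drops out of the difference; each branch term changes only by its own monodromy.
(-7/9)*log(1 - γ/(-6)): each positive loop around -6 adds 2*pi*i to the log, so winding +1 contributes (-7/9)*(1)*2*pi*i = -(14/9)*pi*i.
Summing the contributions at γ = 19/7 gives -(14/9)*pi*i.


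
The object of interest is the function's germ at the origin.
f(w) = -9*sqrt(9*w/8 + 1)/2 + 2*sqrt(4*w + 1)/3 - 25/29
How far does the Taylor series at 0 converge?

Branch term (-9/2)*sqrt(1 - w/(-8/9)): its argument vanishes at w = -8/9, a square-root branch point, modulus 8/9.
Branch term (2/3)*sqrt(1 - w/(-1/4)): its argument vanishes at w = -1/4, a square-root branch point, modulus 1/4.
The radius of convergence is the smallest modulus among the singular points: 1/4.

The radius of convergence is 1/4.


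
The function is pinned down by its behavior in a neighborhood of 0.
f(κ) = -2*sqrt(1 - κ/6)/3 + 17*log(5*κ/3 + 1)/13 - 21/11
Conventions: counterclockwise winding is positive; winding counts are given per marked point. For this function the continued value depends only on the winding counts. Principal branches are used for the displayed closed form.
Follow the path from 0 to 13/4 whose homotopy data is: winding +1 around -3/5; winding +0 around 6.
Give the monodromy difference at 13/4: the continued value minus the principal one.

Continued minus principal equals (34/13)*pi*i.

The rational part is single-valued and drops out of the difference; each branch term changes only by its own monodromy.
(-2/3)*sqrt(1 - κ/(6)): winding +0 is even, the square root returns to the same sheet, contribution 0.
(17/13)*log(1 - κ/(-3/5)): each positive loop around -3/5 adds 2*pi*i to the log, so winding +1 contributes (17/13)*(1)*2*pi*i = (34/13)*pi*i.
Summing the contributions at κ = 13/4 gives (34/13)*pi*i.


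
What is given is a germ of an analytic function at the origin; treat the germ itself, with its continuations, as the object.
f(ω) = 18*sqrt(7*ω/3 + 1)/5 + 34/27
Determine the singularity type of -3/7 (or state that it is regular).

The point is an algebraic (square-root) branch point.

The term (18/5)*sqrt(1 - ω/(-3/7)) has argument 1 - -3/7/(-3/7) = 0 at -3/7: a square-root (algebraic, two-sheeted) branch point; the remaining terms are analytic or single-valued there.


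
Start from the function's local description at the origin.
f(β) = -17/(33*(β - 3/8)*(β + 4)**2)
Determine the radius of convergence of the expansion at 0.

The radius of convergence is 3/8.

Denominator factor (β - 3/8): pole of order 1 at 3/8, modulus 3/8.
Denominator factor (β + 4)^2: pole of order 2 at -4, modulus 4.
The radius of convergence is the smallest modulus among the singular points: 3/8.


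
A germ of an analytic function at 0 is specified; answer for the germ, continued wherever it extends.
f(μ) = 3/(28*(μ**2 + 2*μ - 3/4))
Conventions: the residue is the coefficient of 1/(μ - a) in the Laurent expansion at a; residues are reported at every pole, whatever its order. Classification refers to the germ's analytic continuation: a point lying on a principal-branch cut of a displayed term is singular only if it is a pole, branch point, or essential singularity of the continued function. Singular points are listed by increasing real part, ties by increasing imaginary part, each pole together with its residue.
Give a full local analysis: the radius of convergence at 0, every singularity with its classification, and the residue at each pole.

Radius of convergence at 0: -1 + (1/2)*sqrt(7).
At -1 - (1/2)*sqrt(7): a pole of order 1; residue -(3/196)*sqrt(7).
At -1 + (1/2)*sqrt(7): a pole of order 1; residue (3/196)*sqrt(7).

Denominator factor (μ**2 + 2*μ - 3/4): discriminant 7, real irrational roots -1 + (1/2)*sqrt(7) and -1 - (1/2)*sqrt(7); poles of order 1, moduli -1 + (1/2)*sqrt(7) and 1 + (1/2)*sqrt(7).
The radius of convergence is the smallest modulus among the singular points: -1 + (1/2)*sqrt(7).
The factor μ**2 + 2*μ - 3/4 splits as (μ - a)(μ - a') with a = -1 - (1/2)*sqrt(7), a' = -1 + (1/2)*sqrt(7). At the order-1 pole a set g(μ) = (μ - a)*f(μ) = [3/28] / (μ - a').
Simple pole: residue = g(a) at a = -1 - (1/2)*sqrt(7), which is -(3/196)*sqrt(7).
The factor μ**2 + 2*μ - 3/4 splits as (μ - a)(μ - a') with a = -1 + (1/2)*sqrt(7), a' = -1 - (1/2)*sqrt(7). At the order-1 pole a set g(μ) = (μ - a)*f(μ) = [3/28] / (μ - a').
Simple pole: residue = g(a) at a = -1 + (1/2)*sqrt(7), which is (3/196)*sqrt(7).
List the singular points by increasing real part (a conjugate pair: the negative imaginary part first).


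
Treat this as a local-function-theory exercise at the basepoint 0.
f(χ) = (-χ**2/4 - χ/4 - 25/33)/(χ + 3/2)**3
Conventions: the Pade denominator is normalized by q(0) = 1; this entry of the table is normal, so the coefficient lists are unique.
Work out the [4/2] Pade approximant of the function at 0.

Taylor coefficients needed (expand at 0): a_0 = -200/891, a_1 = 334/891, a_2 = -1402/2673, a_3 = 14812/24057, a_4 = -15472/24057, a_5 = 44800/72171, a_6 = -367904/649539.
Write the denominator as Q(χ) = 1 + q1*χ + q2*χ^2. Requiring Q*f - P = O(χ^7) with deg P <= 4 kills the coefficients of χ^5..χ^6 in Q*f:
  χ^5: a_5 + q1*a_4 + q2*a_3 = 0, i.e. 44800/72171 + (-15472/24057)*q1 + (14812/24057)*q2 = 0.
  χ^6: a_6 + q1*a_5 + q2*a_4 = 0, i.e. -367904/649539 + (44800/72171)*q1 + (-15472/24057)*q2 = 0.
Solving this linear system: q1 = 6163409/3837006, q2 = 1284802/1918503.
The numerator is Q*f truncated at degree 4: P0 = a_0 = -200/891; P1 = a_1 + q1*a_0 = 24439102/1709386173; P2 = a_2 + q1*a_1 + q2*a_0 = -124251499/1709386173; P3 = a_3 + q1*a_2 + q2*a_1 = 124251499/5128158519; P4 = a_4 + q1*a_3 + q2*a_2 = -248502998/46153426671.

The Pade approximant has numerator coefficients [-200/891, 24439102/1709386173, -124251499/1709386173, 124251499/5128158519, -248502998/46153426671]; denominator coefficients [1, 6163409/3837006, 1284802/1918503].


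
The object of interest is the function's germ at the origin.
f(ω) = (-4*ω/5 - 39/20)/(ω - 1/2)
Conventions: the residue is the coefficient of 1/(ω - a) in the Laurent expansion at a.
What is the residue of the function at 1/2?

At the order-1 pole 1/2 set g(ω) = (ω - (1/2))*f(ω) = -4*ω/5 - 39/20.
Simple pole: residue = g(a) at a = 1/2, which is -47/20.

The residue is -47/20.


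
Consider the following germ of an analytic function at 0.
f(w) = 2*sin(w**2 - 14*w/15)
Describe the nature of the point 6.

The point is a regular point.

There is no denominator, hence no pole anywhere.
The factor sin(w**2 - 14*w/15) is entire.
So the germ continues analytically to 6.


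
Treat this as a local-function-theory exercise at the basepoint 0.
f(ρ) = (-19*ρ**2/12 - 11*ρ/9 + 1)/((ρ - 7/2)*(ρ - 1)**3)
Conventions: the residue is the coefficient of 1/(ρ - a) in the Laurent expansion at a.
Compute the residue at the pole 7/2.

The residue is -653/450.

At the order-1 pole 7/2 set g(ρ) = (ρ - (7/2))*f(ρ) = (-19*ρ**2/12 - 11*ρ/9 + 1)/(ρ - 1)**3.
Simple pole: residue = g(a) at a = 7/2, which is -653/450.


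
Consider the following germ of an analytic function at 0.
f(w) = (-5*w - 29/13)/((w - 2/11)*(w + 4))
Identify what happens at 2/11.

The point is a pole of order 1.

The denominator factor w - 2/11 vanishes at 2/11 and appears to the power 1; the numerator there equals -449/143, nonzero, and no other factor vanishes.
Hence a pole whose order is the multiplicity, 1.


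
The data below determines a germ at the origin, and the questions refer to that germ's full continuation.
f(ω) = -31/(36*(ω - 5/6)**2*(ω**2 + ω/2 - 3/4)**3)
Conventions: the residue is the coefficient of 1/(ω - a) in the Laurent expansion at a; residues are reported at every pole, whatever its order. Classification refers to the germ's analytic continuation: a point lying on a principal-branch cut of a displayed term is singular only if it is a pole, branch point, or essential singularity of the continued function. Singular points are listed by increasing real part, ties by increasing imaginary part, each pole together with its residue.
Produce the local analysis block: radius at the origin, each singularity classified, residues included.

Denominator factor (ω**2 + ω/2 - 3/4)^3: discriminant 13/4, real irrational roots -1/4 + (1/4)*sqrt(13) and -1/4 - (1/4)*sqrt(13); poles of order 3, moduli -1/4 + (1/4)*sqrt(13) and 1/4 + (1/4)*sqrt(13).
Denominator factor (ω - 5/6)^2: pole of order 2 at 5/6, modulus 5/6.
The radius of convergence is the smallest modulus among the singular points: -1/4 + (1/4)*sqrt(13).
The factor ω**2 + ω/2 - 3/4 splits as (ω - a)(ω - a') with a = -1/4 - (1/4)*sqrt(13), a' = -1/4 + (1/4)*sqrt(13). At the order-3 pole a set g(ω) = (ω - a)^3*f(ω) = [-31/(36*(ω - 5/6)**2)] / (ω - a')^3.
Order-3 pole: residue = g''(a)/2; g''(-1/4 - (1/4)*sqrt(13)) = -723168/2197 + (2609952/28561)*sqrt(13), so the residue is -361584/2197 + (1304976/28561)*sqrt(13).
The factor ω**2 + ω/2 - 3/4 splits as (ω - a)(ω - a') with a = -1/4 + (1/4)*sqrt(13), a' = -1/4 - (1/4)*sqrt(13). At the order-3 pole a set g(ω) = (ω - a)^3*f(ω) = [-31/(36*(ω - 5/6)**2)] / (ω - a')^3.
Order-3 pole: residue = g''(a)/2; g''(-1/4 + (1/4)*sqrt(13)) = -723168/2197 - (2609952/28561)*sqrt(13), so the residue is -361584/2197 - (1304976/28561)*sqrt(13).
At the order-2 pole 5/6 set g(ω) = (ω - (5/6))^2*f(ω) = -31/(36*(ω**2 + ω/2 - 3/4)**3).
Order-2 pole: residue = g'(a); g'(5/6) = 723168/2197, so the residue is 723168/2197.
List the singular points by increasing real part (a conjugate pair: the negative imaginary part first).

Radius of convergence at 0: -1/4 + (1/4)*sqrt(13).
At -1/4 - (1/4)*sqrt(13): a pole of order 3; residue -361584/2197 + (1304976/28561)*sqrt(13).
At -1/4 + (1/4)*sqrt(13): a pole of order 3; residue -361584/2197 - (1304976/28561)*sqrt(13).
At 5/6: a pole of order 2; residue 723168/2197.


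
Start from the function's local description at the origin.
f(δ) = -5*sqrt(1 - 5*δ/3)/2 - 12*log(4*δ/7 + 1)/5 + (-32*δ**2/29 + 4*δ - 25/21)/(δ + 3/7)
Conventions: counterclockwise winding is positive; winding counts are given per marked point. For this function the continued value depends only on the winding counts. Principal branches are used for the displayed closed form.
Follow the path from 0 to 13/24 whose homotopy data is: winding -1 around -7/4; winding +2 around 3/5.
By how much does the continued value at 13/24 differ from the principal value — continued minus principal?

Continued minus principal equals (24/5)*pi*i.

The rational part is single-valued and drops out of the difference; each branch term changes only by its own monodromy.
(-12/5)*log(1 - δ/(-7/4)): each positive loop around -7/4 adds 2*pi*i to the log, so winding -1 contributes (-12/5)*(-1)*2*pi*i = (24/5)*pi*i.
(-5/2)*sqrt(1 - δ/(3/5)): winding +2 is even, the square root returns to the same sheet, contribution 0.
Summing the contributions at δ = 13/24 gives (24/5)*pi*i.


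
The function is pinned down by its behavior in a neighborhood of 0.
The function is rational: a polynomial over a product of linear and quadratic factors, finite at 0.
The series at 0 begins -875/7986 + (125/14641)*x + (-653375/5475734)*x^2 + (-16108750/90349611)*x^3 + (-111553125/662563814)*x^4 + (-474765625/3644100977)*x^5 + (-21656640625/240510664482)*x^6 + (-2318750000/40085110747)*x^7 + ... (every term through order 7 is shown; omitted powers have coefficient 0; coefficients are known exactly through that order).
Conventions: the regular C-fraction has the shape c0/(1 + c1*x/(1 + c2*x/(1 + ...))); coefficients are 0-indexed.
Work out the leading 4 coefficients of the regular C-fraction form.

Taylor coefficients (read off): a_0 = -875/7986, a_1 = 125/14641, a_2 = -653375/5475734, a_3 = -16108750/90349611.
c0 = a_0 = -875/7986. Peel one level at a time: if S = 1 + c*x/S' with S'(0) = 1, then c is the x-coefficient of S and S' = c*x/(S - 1).
S_1 = c0/f = 1 + (6/77)*x + (-109155/100793)*x^2 + ...; c1 = 6/77.
S_2 = c1*x/(S_1 - 1) = 1 + (36385/2618)*x + (8247977/38148)*x^2 + ...; c2 = 36385/2618.
S_3 = c2*x/(S_2 - 1) = 1 + (-57735839/3711270)*x + ...; c3 = -57735839/3711270.

The regular C-fraction coefficients are [-875/7986, 6/77, 36385/2618, -57735839/3711270].


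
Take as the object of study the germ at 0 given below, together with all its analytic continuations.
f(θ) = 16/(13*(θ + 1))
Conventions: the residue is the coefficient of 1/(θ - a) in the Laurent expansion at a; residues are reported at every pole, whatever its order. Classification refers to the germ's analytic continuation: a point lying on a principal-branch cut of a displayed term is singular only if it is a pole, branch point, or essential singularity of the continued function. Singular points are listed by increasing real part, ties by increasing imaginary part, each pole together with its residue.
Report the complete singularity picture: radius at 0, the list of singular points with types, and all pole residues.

Radius of convergence at 0: 1.
At -1: a pole of order 1; residue 16/13.

Denominator factor (θ + 1): pole of order 1 at -1, modulus 1.
The radius of convergence is the smallest modulus among the singular points: 1.
At the order-1 pole -1 set g(θ) = (θ - (-1))*f(θ) = 16/13.
Simple pole: residue = g(a) at a = -1, which is 16/13.


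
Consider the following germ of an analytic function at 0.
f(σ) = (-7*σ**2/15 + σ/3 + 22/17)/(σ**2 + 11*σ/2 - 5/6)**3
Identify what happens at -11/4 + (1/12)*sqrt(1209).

The point is a pole of order 3.

The denominator factor σ**2 + 11*σ/2 - 5/6 vanishes at -11/4 + (1/12)*sqrt(1209) and appears to the power 3; the numerator there equals -43267/6120 + (29/120)*sqrt(1209), nonzero, and no other factor vanishes.
Hence a pole whose order is the multiplicity, 3.


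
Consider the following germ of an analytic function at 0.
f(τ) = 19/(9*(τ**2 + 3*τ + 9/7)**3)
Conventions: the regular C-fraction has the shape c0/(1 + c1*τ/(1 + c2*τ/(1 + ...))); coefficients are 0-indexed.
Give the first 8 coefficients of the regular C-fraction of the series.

The regular C-fraction coefficients are [6517/6561, 7, -8/3, 101/72, -4249/7272, 170240/183921, -286739/1845280, 4557963/8630560].

Taylor coefficients (expand at 0): a_0 = 6517/6561, a_1 = -45619/6561, a_2 = 593047/19683, a_3 = -18521314/177147, a_4 = 18840647/59049, a_5 = -158708501/177147, a_6 = 3784415383/1594323, a_7 = -9607452638/1594323.
c0 = a_0 = 6517/6561. Peel one level at a time: if S = 1 + c*τ/S' with S'(0) = 1, then c is the τ-coefficient of S and S' = c*τ/(S - 1).
S_1 = c0/f = 1 + (7)*τ + (56/3)*τ^2 + ...; c1 = 7.
S_2 = c1*τ/(S_1 - 1) = 1 + (-8/3)*τ + (101/27)*τ^2 + ...; c2 = -8/3.
S_3 = c2*τ/(S_2 - 1) = 1 + (101/72)*τ + (4249/5184)*τ^2 + ...; c3 = 101/72.
S_4 = c3*τ/(S_3 - 1) = 1 + (-4249/7272)*τ + (148960/275427)*τ^2 + ...; c4 = -4249/7272.
S_5 = c4*τ/(S_4 - 1) = 1 + (170240/183921)*τ + (158984/1105347)*τ^2 + ...; c5 = 170240/183921.
S_6 = c5*τ/(S_5 - 1) = 1 + (-286739/1845280)*τ + (758409/9241600)*τ^2 + ...; c6 = -286739/1845280.
S_7 = c6*τ/(S_6 - 1) = 1 + (4557963/8630560)*τ + ...; c7 = 4557963/8630560.


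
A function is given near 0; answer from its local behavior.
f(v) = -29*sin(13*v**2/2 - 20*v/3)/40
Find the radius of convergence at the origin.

The factor sin(13*v**2/2 - 20*v/3) is entire and contributes no finite singular point.
The polynomial part has no poles.
No finite singular points: the Taylor series at 0 converges everywhere.

The radius of convergence is infinite.


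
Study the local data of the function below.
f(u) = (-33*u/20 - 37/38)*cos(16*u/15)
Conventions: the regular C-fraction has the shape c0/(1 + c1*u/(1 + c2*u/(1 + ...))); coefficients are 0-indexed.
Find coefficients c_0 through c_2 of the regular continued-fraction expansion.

Taylor coefficients (expand at 0): a_0 = -37/38, a_1 = -33/20, a_2 = 2368/4275.
c0 = a_0 = -37/38. Peel one level at a time: if S = 1 + c*u/S' with S'(0) = 1, then c is the u-coefficient of S and S' = c*u/(S - 1).
S_1 = c0/f = 1 + (-627/370)*u + (4239089/1232100)*u^2 + ...; c1 = -627/370.
S_2 = c1*u/(S_1 - 1) = 1 + (4239089/2087910)*u + ...; c2 = 4239089/2087910.

The regular C-fraction coefficients are [-37/38, -627/370, 4239089/2087910].


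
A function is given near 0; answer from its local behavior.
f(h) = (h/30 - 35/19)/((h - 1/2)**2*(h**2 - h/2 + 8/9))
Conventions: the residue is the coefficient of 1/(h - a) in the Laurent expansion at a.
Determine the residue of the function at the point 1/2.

At the order-2 pole 1/2 set g(h) = (h - (1/2))^2*f(h) = (h/30 - 35/19)/(h**2 - h/2 + 8/9).
Order-2 pole: residue = g'(a); g'(1/2) = 58011/48640, so the residue is 58011/48640.

The residue is 58011/48640.


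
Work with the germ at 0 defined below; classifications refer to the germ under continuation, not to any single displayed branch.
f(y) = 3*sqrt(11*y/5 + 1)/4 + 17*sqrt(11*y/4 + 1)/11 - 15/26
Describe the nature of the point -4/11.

The point is an algebraic (square-root) branch point.

The term (17/11)*sqrt(1 - y/(-4/11)) has argument 1 - -4/11/(-4/11) = 0 at -4/11: a square-root (algebraic, two-sheeted) branch point; the remaining terms are analytic or single-valued there.


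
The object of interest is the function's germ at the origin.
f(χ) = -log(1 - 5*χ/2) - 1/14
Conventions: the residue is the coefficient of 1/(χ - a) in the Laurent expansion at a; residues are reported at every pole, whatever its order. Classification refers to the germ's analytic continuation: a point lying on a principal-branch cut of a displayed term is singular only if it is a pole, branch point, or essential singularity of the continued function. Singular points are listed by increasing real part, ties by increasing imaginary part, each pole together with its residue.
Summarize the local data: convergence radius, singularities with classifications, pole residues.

Radius of convergence at 0: 2/5.
At 2/5: a logarithmic branch point.

Branch term (-1)*log(1 - χ/(2/5)): its argument vanishes at χ = 2/5, a logarithmic branch point, modulus 2/5.
The radius of convergence is the smallest modulus among the singular points: 2/5.


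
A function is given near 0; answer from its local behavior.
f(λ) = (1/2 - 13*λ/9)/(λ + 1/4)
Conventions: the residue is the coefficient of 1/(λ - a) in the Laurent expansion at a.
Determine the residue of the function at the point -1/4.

The residue is 31/36.

At the order-1 pole -1/4 set g(λ) = (λ - (-1/4))*f(λ) = 1/2 - 13*λ/9.
Simple pole: residue = g(a) at a = -1/4, which is 31/36.


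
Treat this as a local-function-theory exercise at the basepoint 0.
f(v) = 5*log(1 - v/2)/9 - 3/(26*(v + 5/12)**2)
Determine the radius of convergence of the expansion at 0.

Denominator factor (v + 5/12)^2: pole of order 2 at -5/12, modulus 5/12.
Branch term (5/9)*log(1 - v/(2)): its argument vanishes at v = 2, a logarithmic branch point, modulus 2.
The radius of convergence is the smallest modulus among the singular points: 5/12.

The radius of convergence is 5/12.


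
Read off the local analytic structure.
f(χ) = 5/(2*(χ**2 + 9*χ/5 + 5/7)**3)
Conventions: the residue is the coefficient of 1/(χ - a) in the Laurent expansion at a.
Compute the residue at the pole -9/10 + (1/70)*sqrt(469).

The residue is (2296875/300763)*sqrt(469).

The factor χ**2 + 9*χ/5 + 5/7 splits as (χ - a)(χ - a') with a = -9/10 + (1/70)*sqrt(469), a' = -9/10 - (1/70)*sqrt(469). At the order-3 pole a set g(χ) = (χ - a)^3*f(χ) = [5/2] / (χ - a')^3.
Order-3 pole: residue = g''(a)/2; g''(-9/10 + (1/70)*sqrt(469)) = (4593750/300763)*sqrt(469), so the residue is (2296875/300763)*sqrt(469).


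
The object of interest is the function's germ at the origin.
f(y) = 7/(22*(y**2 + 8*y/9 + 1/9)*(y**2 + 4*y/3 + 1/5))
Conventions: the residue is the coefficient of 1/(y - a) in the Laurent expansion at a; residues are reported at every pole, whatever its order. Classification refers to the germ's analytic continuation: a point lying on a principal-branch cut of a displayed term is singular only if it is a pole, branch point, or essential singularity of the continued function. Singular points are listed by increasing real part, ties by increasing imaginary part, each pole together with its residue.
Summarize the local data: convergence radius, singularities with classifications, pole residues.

Denominator factor (y**2 + 4*y/3 + 1/5): discriminant 44/45, real irrational roots -2/3 + (1/15)*sqrt(55) and -2/3 - (1/15)*sqrt(55); poles of order 1, moduli 2/3 - (1/15)*sqrt(55) and 2/3 + (1/15)*sqrt(55).
Denominator factor (y**2 + 8*y/9 + 1/9): discriminant 28/81, real irrational roots -4/9 + (1/9)*sqrt(7) and -4/9 - (1/9)*sqrt(7); poles of order 1, moduli 4/9 - (1/9)*sqrt(7) and 4/9 + (1/9)*sqrt(7).
The radius of convergence is the smallest modulus among the singular points: 4/9 - (1/9)*sqrt(7).
The factor y**2 + 4*y/3 + 1/5 splits as (y - a)(y - a') with a = -2/3 - (1/15)*sqrt(55), a' = -2/3 + (1/15)*sqrt(55). At the order-1 pole a set g(y) = (y - a)*f(y) = [7/(22*(y**2 + 8*y/9 + 1/9))] / (y - a').
Simple pole: residue = g(a) at a = -2/3 - (1/15)*sqrt(55), which is -4725/352 + (6615/3872)*sqrt(55).
The factor y**2 + 8*y/9 + 1/9 splits as (y - a)(y - a') with a = -4/9 - (1/9)*sqrt(7), a' = -4/9 + (1/9)*sqrt(7). At the order-1 pole a set g(y) = (y - a)*f(y) = [7/(22*(y**2 + 4*y/3 + 1/5))] / (y - a').
Simple pole: residue = g(a) at a = -4/9 - (1/9)*sqrt(7), which is 4725/352 - (135/32)*sqrt(7).
The factor y**2 + 4*y/3 + 1/5 splits as (y - a)(y - a') with a = -2/3 + (1/15)*sqrt(55), a' = -2/3 - (1/15)*sqrt(55). At the order-1 pole a set g(y) = (y - a)*f(y) = [7/(22*(y**2 + 8*y/9 + 1/9))] / (y - a').
Simple pole: residue = g(a) at a = -2/3 + (1/15)*sqrt(55), which is -4725/352 - (6615/3872)*sqrt(55).
The factor y**2 + 8*y/9 + 1/9 splits as (y - a)(y - a') with a = -4/9 + (1/9)*sqrt(7), a' = -4/9 - (1/9)*sqrt(7). At the order-1 pole a set g(y) = (y - a)*f(y) = [7/(22*(y**2 + 4*y/3 + 1/5))] / (y - a').
Simple pole: residue = g(a) at a = -4/9 + (1/9)*sqrt(7), which is 4725/352 + (135/32)*sqrt(7).
List the singular points by increasing real part (a conjugate pair: the negative imaginary part first).

Radius of convergence at 0: 4/9 - (1/9)*sqrt(7).
At -2/3 - (1/15)*sqrt(55): a pole of order 1; residue -4725/352 + (6615/3872)*sqrt(55).
At -4/9 - (1/9)*sqrt(7): a pole of order 1; residue 4725/352 - (135/32)*sqrt(7).
At -2/3 + (1/15)*sqrt(55): a pole of order 1; residue -4725/352 - (6615/3872)*sqrt(55).
At -4/9 + (1/9)*sqrt(7): a pole of order 1; residue 4725/352 + (135/32)*sqrt(7).


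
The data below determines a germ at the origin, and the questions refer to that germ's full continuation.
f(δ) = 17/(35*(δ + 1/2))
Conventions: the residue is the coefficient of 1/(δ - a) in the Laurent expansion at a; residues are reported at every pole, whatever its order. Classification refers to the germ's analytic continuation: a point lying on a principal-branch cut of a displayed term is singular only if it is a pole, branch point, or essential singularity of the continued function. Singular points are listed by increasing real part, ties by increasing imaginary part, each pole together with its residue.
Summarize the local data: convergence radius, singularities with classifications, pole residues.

Radius of convergence at 0: 1/2.
At -1/2: a pole of order 1; residue 17/35.

Denominator factor (δ + 1/2): pole of order 1 at -1/2, modulus 1/2.
The radius of convergence is the smallest modulus among the singular points: 1/2.
At the order-1 pole -1/2 set g(δ) = (δ - (-1/2))*f(δ) = 17/35.
Simple pole: residue = g(a) at a = -1/2, which is 17/35.


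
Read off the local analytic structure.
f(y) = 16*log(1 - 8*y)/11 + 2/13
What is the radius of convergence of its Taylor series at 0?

The radius of convergence is 1/8.

Branch term (16/11)*log(1 - y/(1/8)): its argument vanishes at y = 1/8, a logarithmic branch point, modulus 1/8.
The radius of convergence is the smallest modulus among the singular points: 1/8.


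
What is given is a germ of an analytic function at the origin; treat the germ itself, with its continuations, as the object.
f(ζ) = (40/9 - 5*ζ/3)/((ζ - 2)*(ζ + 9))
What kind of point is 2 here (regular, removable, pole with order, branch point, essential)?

The denominator factor ζ - 2 vanishes at 2 and appears to the power 1; the numerator there equals 10/9, nonzero, and no other factor vanishes.
Hence a pole whose order is the multiplicity, 1.

The point is a pole of order 1.


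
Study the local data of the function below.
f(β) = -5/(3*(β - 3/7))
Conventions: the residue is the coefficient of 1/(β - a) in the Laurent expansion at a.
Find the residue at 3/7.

At the order-1 pole 3/7 set g(β) = (β - (3/7))*f(β) = -5/3.
Simple pole: residue = g(a) at a = 3/7, which is -5/3.

The residue is -5/3.


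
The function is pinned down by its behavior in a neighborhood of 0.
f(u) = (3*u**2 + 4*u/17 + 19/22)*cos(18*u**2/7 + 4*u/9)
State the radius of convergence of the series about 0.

The factor cos(18*u**2/7 + 4*u/9) is entire and contributes no finite singular point.
The polynomial part has no poles.
No finite singular points: the Taylor series at 0 converges everywhere.

The radius of convergence is infinite.


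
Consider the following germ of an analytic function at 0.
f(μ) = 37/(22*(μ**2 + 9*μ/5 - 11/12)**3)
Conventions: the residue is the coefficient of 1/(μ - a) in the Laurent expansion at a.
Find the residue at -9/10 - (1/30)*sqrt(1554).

The factor μ**2 + 9*μ/5 - 11/12 splits as (μ - a)(μ - a') with a = -9/10 - (1/30)*sqrt(1554), a' = -9/10 + (1/30)*sqrt(1554). At the order-3 pole a set g(μ) = (μ - a)^3*f(μ) = [37/22] / (μ - a')^3.
Order-3 pole: residue = g''(a)/2; g''(-9/10 - (1/30)*sqrt(1554)) = -(84375/20660948)*sqrt(1554), so the residue is -(84375/41321896)*sqrt(1554).

The residue is -(84375/41321896)*sqrt(1554).
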